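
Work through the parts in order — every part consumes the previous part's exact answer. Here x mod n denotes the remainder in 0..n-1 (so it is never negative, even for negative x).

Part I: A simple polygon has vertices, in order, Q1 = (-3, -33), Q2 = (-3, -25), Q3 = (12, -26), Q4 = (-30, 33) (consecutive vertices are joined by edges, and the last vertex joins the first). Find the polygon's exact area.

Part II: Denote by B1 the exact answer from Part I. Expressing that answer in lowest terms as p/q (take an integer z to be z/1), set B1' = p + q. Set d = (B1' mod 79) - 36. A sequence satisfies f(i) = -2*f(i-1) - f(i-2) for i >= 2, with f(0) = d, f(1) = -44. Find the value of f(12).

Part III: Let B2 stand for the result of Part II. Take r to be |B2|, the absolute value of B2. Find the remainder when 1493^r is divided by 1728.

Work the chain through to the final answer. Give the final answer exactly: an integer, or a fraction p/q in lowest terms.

937

Part I: cross terms: (-3*-25 - -3*-33)=-24, (-3*-26 - 12*-25)=378, (12*33 - -30*-26)=-384, (-30*-33 - -3*33)=1089; twice the area = |1059| = 1059; area = 1059/2; answer 1059/2
Part II: B1 = 1059/2; threaded value p + q = 1061; d = -2; f(2) = -2*(-44) - 1*(-2) = 90; iterating: f(2)=90, f(3)=-136, f(4)=182, f(5)=-228, f(6)=274, f(7)=-320, f(8)=366, f(9)=-412, f(10)=458, f(11)=-504, f(12)=550; answer 550
Part III: B2 = 550; r = 550; squarings mod 1728: 1493^1=1493, 1493^2=1657, 1493^4=1585, 1493^8=1441, 1493^16=1153, 1493^32=577, 1493^64=1153, 1493^128=577, 1493^256=1153, 1493^512=577; 1493^550 = 1493^2 * 1493^4 * 1493^32 * 1493^512 = 937 (mod 1728); answer 937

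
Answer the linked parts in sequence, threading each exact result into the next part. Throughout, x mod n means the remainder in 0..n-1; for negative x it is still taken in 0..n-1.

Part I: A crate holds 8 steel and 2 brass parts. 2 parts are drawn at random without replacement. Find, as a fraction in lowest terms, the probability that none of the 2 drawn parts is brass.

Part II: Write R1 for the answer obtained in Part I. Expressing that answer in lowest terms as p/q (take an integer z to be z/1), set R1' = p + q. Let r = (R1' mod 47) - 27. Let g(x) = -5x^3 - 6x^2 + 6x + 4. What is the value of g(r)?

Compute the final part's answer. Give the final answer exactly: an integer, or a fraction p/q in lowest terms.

Part I: total draws C(10,2) = 45; favorable C(8,2) = 28; P = 28/45; answer 28/45
Part II: R1 = 28/45; threaded value p + q = 73; r = -1; -5*(-1)^3 - 6*(-1)^2 + 6*(-1)^1 + 4 = (5) + (-6) + (-6) + (4) = -3; answer -3

-3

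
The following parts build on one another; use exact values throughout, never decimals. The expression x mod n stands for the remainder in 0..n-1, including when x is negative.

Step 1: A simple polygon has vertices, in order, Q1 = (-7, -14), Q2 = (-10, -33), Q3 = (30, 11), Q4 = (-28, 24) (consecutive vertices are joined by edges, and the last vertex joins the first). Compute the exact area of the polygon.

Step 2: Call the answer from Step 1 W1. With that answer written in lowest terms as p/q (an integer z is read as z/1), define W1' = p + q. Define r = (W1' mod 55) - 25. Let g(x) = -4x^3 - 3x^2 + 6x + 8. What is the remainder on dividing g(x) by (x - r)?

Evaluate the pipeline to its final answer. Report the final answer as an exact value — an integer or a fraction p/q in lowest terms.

-928

Step 1: cross terms: (-7*-33 - -10*-14)=91, (-10*11 - 30*-33)=880, (30*24 - -28*11)=1028, (-28*-14 - -7*24)=560; twice the area = |2559| = 2559; area = 2559/2; answer 2559/2
Step 2: W1 = 2559/2; threaded value p + q = 2561; r = 6; remainder = value at the root: -4*(6)^3 - 3*(6)^2 + 6*(6)^1 + 8 = (-864) + (-108) + (36) + (8) = -928; answer -928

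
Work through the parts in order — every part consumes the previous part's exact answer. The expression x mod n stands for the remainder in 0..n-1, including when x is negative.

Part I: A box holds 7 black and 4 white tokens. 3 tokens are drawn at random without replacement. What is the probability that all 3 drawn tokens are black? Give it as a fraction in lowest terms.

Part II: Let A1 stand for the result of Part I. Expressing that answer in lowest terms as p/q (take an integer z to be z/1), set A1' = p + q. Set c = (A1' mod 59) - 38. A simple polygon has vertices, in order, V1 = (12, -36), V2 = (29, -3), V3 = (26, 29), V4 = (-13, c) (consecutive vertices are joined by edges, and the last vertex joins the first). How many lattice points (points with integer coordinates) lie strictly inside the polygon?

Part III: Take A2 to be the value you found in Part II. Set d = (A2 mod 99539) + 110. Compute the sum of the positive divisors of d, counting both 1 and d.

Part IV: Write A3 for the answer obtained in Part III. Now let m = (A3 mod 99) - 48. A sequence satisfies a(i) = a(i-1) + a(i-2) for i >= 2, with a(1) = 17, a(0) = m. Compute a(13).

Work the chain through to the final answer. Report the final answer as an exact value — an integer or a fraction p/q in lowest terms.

6985

Part I: total draws C(11,3) = 165; favorable C(7,3) = 35; P = 7/33; answer 7/33
Part II: A1 = 7/33; threaded value p + q = 40; c = 2; cross terms: (12*-3 - 29*-36)=1008, (29*29 - 26*-3)=919, (26*2 - -13*29)=429, (-13*-36 - 12*2)=444; twice the area = |2800| = 2800; area = 1400; boundary points = 1 + 1 + 3 + 1 = 6; strictly interior points = area - boundary/2 + 1 = 1398; answer 1398
Part III: A2 = 1398; d = 1508; 1508 = 2^2 * 13 * 29; sigma = (1 + 2 + 4) * (1 + 13) * (1 + 29) = 7 * 14 * 30 = 2940; answer 2940
Part IV: A3 = 2940; m = 21; a(2) = 1*(17) + 1*(21) = 38; iterating: a(2)=38, a(3)=55, a(4)=93, a(5)=148, a(6)=241, a(7)=389, a(8)=630, a(9)=1019, a(10)=1649, a(11)=2668, a(12)=4317, a(13)=6985; answer 6985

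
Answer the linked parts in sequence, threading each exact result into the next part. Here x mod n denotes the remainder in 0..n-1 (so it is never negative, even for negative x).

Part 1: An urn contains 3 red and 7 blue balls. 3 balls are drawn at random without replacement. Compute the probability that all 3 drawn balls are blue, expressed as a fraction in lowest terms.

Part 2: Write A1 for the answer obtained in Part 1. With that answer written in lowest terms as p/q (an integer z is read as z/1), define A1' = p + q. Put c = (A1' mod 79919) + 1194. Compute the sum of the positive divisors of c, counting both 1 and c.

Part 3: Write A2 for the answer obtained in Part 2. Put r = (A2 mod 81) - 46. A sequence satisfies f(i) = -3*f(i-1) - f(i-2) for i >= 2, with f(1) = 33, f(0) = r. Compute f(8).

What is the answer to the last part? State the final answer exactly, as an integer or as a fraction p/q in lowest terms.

Part 1: total draws C(10,3) = 120; favorable C(7,3) = 35; P = 7/24; answer 7/24
Part 2: A1 = 7/24; threaded value p + q = 31; c = 1225; 1225 = 5^2 * 7^2; sigma = (1 + 5 + 25) * (1 + 7 + 49) = 31 * 57 = 1767; answer 1767
Part 3: A2 = 1767; r = 20; f(2) = -3*(33) - 1*(20) = -119; iterating: f(2)=-119, f(3)=324, f(4)=-853, f(5)=2235, f(6)=-5852, f(7)=15321, f(8)=-40111; answer -40111

-40111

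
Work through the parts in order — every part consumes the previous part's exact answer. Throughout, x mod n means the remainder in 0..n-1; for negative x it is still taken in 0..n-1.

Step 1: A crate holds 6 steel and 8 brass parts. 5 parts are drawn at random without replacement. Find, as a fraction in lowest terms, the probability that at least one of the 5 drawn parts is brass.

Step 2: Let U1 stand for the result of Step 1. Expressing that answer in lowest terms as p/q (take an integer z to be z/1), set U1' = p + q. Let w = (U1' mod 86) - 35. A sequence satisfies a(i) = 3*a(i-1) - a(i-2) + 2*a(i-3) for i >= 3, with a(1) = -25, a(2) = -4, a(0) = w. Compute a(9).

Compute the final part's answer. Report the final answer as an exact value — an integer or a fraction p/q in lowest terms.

Step 1: total draws C(14,5) = 2002; complement C(6,5) = 6; favorable 2002 - 6 = 1996; P = 998/1001; answer 998/1001
Step 2: U1 = 998/1001; threaded value p + q = 1999; w = -14; a(3) = 3*(-4) - 1*(-25) + 2*(-14) = -15; iterating: a(3)=-15, a(4)=-91, a(5)=-266, a(6)=-737, a(7)=-2127, a(8)=-6176, a(9)=-17875; answer -17875

-17875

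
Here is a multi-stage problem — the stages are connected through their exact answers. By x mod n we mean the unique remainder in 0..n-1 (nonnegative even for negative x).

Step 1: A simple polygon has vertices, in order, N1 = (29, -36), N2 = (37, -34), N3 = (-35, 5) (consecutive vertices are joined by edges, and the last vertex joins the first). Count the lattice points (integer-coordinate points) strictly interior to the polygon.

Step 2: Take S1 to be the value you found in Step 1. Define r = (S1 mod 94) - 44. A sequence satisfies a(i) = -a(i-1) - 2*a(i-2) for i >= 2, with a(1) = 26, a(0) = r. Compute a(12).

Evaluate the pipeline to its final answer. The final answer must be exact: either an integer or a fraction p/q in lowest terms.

Step 1: cross terms: (29*-34 - 37*-36)=346, (37*5 - -35*-34)=-1005, (-35*-36 - 29*5)=1115; twice the area = |456| = 456; area = 228; boundary points = 2 + 3 + 1 = 6; strictly interior points = area - boundary/2 + 1 = 226; answer 226
Step 2: S1 = 226; r = -6; a(2) = -1*(26) - 2*(-6) = -14; iterating: a(2)=-14, a(3)=-38, a(4)=66, a(5)=10, a(6)=-142, a(7)=122, a(8)=162, a(9)=-406, a(10)=82, a(11)=730, a(12)=-894; answer -894

-894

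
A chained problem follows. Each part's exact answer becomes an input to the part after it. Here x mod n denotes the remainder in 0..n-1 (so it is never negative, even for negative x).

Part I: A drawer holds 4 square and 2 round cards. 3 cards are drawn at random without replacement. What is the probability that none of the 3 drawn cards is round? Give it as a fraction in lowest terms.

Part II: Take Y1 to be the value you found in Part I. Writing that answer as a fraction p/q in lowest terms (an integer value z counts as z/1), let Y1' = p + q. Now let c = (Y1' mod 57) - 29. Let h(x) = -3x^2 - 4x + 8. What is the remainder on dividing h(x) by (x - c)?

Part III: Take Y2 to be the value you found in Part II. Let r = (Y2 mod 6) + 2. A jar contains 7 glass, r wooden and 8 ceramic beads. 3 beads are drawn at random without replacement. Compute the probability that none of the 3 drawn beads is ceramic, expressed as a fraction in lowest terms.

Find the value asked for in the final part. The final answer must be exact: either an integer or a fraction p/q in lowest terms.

Part I: total draws C(6,3) = 20; favorable C(4,3) = 4; P = 1/5; answer 1/5
Part II: Y1 = 1/5; threaded value p + q = 6; c = -23; remainder = value at the root: -3*(-23)^2 - 4*(-23)^1 + 8 = (-1587) + (92) + (8) = -1487; answer -1487
Part III: Y2 = -1487; r = 3; total draws C(18,3) = 816; favorable C(10,3) = 120; P = 5/34; answer 5/34

5/34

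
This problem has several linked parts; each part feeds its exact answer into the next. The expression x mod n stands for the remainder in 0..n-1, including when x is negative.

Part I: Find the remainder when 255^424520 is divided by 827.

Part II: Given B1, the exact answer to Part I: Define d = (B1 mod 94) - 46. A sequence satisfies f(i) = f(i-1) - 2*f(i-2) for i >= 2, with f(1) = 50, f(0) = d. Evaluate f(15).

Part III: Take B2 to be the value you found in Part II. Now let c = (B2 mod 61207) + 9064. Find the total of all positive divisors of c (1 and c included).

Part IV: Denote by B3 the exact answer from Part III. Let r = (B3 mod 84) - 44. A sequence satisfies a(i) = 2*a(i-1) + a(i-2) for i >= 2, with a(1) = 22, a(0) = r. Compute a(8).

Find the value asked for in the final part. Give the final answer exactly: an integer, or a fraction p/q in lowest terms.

Part I: squarings mod 827: 255^1=255, 255^2=519, 255^4=586, 255^8=191, 255^16=93, 255^32=379, 255^64=570, 255^128=716, 255^256=743, 255^512=440, 255^1024=82, 255^2048=108, 255^4096=86, 255^8192=780, 255^16384=555, 255^32768=381, 255^65536=436, 255^131072=713, 255^262144=591; 255^424520 = 255^8 * 255^64 * 255^512 * 255^2048 * 255^4096 * 255^8192 * 255^16384 * 255^131072 * 255^262144 = 409 (mod 827); answer 409
Part II: B1 = 409; d = -13; f(2) = 1*(50) - 2*(-13) = 76; iterating: f(2)=76, f(3)=-24, f(4)=-176, f(5)=-128, f(6)=224, f(7)=480, f(8)=32, f(9)=-928, f(10)=-992, f(11)=864, f(12)=2848, f(13)=1120, f(14)=-4576, f(15)=-6816; answer -6816
Part III: B2 = -6816; c = 63455; 63455 = 5 * 7^3 * 37; sigma = (1 + 5) * (1 + 7 + 49 + 343) * (1 + 37) = 6 * 400 * 38 = 91200; answer 91200
Part IV: B3 = 91200; r = 16; a(2) = 2*(22) + 1*(16) = 60; iterating: a(2)=60, a(3)=142, a(4)=344, a(5)=830, a(6)=2004, a(7)=4838, a(8)=11680; answer 11680

11680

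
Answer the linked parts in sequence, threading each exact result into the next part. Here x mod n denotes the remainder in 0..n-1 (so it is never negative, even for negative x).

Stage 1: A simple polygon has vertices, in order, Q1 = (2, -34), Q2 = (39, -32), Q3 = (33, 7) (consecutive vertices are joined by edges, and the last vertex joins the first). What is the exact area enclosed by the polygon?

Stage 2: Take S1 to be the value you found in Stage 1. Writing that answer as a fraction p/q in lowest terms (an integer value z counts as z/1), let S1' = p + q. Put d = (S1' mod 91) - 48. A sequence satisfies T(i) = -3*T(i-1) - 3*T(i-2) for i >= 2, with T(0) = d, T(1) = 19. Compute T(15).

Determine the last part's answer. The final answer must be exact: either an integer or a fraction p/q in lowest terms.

-225261

Stage 1: cross terms: (2*-32 - 39*-34)=1262, (39*7 - 33*-32)=1329, (33*-34 - 2*7)=-1136; twice the area = |1455| = 1455; area = 1455/2; answer 1455/2
Stage 2: S1 = 1455/2; threaded value p + q = 1457; d = -47; T(2) = -3*(19) - 3*(-47) = 84; iterating: T(2)=84, T(3)=-309, T(4)=675, T(5)=-1098, T(6)=1269, T(7)=-513, T(8)=-2268, T(9)=8343, T(10)=-18225, T(11)=29646, T(12)=-34263, T(13)=13851, T(14)=61236, T(15)=-225261; answer -225261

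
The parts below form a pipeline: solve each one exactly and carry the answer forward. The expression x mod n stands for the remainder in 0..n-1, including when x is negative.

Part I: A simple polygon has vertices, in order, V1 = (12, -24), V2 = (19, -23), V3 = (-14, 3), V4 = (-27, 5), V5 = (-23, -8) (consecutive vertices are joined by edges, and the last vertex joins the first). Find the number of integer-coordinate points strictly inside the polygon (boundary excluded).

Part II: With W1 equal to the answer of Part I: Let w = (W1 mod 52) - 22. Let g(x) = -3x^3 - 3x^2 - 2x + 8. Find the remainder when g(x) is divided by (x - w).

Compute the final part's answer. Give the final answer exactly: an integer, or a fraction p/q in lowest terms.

-7116

Part I: cross terms: (12*-23 - 19*-24)=180, (19*3 - -14*-23)=-265, (-14*5 - -27*3)=11, (-27*-8 - -23*5)=331, (-23*-24 - 12*-8)=648; twice the area = |905| = 905; area = 905/2; boundary points = 1 + 1 + 1 + 1 + 1 = 5; strictly interior points = area - boundary/2 + 1 = 451; answer 451
Part II: W1 = 451; w = 13; remainder = value at the root: -3*(13)^3 - 3*(13)^2 - 2*(13)^1 + 8 = (-6591) + (-507) + (-26) + (8) = -7116; answer -7116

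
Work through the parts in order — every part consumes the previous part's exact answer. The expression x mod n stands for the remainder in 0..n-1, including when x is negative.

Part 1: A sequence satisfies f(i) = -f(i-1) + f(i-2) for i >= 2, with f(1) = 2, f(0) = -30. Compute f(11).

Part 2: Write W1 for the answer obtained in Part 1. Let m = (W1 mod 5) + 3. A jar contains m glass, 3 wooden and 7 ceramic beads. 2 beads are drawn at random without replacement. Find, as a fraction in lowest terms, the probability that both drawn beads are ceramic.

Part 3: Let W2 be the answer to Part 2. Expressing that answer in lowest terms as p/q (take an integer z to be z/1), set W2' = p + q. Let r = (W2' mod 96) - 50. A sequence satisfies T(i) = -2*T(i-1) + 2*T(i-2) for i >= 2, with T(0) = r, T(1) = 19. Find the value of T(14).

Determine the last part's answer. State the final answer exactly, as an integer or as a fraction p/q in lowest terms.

Part 1: f(2) = -1*(2) + 1*(-30) = -32; iterating: f(2)=-32, f(3)=34, f(4)=-66, f(5)=100, f(6)=-166, f(7)=266, f(8)=-432, f(9)=698, f(10)=-1130, f(11)=1828; answer 1828
Part 2: W1 = 1828; m = 6; total draws C(16,2) = 120; favorable C(7,2) = 21; P = 7/40; answer 7/40
Part 3: W2 = 7/40; threaded value p + q = 47; r = -3; T(2) = -2*(19) + 2*(-3) = -44; iterating: T(2)=-44, T(3)=126, T(4)=-340, T(5)=932, T(6)=-2544, T(7)=6952, T(8)=-18992, T(9)=51888, T(10)=-141760, T(11)=387296, T(12)=-1058112, T(13)=2890816, T(14)=-7897856; answer -7897856

-7897856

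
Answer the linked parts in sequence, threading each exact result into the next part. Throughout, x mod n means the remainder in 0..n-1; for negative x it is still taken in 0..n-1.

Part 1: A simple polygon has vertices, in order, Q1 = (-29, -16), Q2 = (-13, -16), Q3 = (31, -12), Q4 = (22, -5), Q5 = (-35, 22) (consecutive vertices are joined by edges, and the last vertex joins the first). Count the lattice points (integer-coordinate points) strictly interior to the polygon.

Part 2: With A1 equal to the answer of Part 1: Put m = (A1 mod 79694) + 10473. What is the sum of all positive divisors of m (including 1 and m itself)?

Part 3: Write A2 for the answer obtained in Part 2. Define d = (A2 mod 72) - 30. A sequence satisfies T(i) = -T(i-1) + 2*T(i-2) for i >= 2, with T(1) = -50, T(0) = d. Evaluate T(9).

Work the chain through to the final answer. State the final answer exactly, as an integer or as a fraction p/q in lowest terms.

-11610

Part 1: cross terms: (-29*-16 - -13*-16)=256, (-13*-12 - 31*-16)=652, (31*-5 - 22*-12)=109, (22*22 - -35*-5)=309, (-35*-16 - -29*22)=1198; twice the area = |2524| = 2524; area = 1262; boundary points = 16 + 4 + 1 + 3 + 2 = 26; strictly interior points = area - boundary/2 + 1 = 1250; answer 1250
Part 2: A1 = 1250; m = 11723; 11723 = 19 * 617; sigma = (1 + 19) * (1 + 617) = 20 * 618 = 12360; answer 12360
Part 3: A2 = 12360; d = 18; T(2) = -1*(-50) + 2*(18) = 86; iterating: T(2)=86, T(3)=-186, T(4)=358, T(5)=-730, T(6)=1446, T(7)=-2906, T(8)=5798, T(9)=-11610; answer -11610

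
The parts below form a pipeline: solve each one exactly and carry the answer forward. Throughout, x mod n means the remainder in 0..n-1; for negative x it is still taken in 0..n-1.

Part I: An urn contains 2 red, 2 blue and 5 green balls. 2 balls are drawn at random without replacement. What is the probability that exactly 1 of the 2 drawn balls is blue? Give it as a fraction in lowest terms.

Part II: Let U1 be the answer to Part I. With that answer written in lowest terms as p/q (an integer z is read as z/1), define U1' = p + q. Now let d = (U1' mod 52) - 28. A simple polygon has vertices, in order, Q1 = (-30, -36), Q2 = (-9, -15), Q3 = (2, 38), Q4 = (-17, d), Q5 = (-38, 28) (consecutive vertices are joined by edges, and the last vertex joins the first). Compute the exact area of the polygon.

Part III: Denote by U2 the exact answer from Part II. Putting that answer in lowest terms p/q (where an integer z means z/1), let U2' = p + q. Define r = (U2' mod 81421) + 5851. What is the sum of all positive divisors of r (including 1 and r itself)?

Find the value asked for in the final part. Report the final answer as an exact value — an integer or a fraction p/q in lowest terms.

Part I: total draws C(9,2) = 36; favorable C(2,1)*C(7,1) = 14; P = 7/18; answer 7/18
Part II: U1 = 7/18; threaded value p + q = 25; d = -3; cross terms: (-30*-15 - -9*-36)=126, (-9*38 - 2*-15)=-312, (2*-3 - -17*38)=640, (-17*28 - -38*-3)=-590, (-38*-36 - -30*28)=2208; twice the area = |2072| = 2072; area = 1036; answer 1036
Part III: U2 = 1036; threaded value p + q = 1037; r = 6888; 6888 = 2^3 * 3 * 7 * 41; sigma = (1 + 2 + 4 + 8) * (1 + 3) * (1 + 7) * (1 + 41) = 15 * 4 * 8 * 42 = 20160; answer 20160

20160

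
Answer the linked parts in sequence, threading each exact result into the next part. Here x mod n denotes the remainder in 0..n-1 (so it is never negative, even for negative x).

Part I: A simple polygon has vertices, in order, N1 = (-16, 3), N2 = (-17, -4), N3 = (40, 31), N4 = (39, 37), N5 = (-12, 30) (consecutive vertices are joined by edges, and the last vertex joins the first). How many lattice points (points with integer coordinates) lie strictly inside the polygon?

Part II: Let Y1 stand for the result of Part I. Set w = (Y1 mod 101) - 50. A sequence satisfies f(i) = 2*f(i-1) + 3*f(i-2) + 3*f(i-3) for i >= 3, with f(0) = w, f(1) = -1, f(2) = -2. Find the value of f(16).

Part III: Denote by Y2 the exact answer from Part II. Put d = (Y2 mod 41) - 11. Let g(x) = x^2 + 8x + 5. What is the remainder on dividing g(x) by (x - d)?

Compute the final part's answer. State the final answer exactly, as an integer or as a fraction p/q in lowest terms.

Part I: cross terms: (-16*-4 - -17*3)=115, (-17*31 - 40*-4)=-367, (40*37 - 39*31)=271, (39*30 - -12*37)=1614, (-12*3 - -16*30)=444; twice the area = |2077| = 2077; area = 2077/2; boundary points = 1 + 1 + 1 + 1 + 1 = 5; strictly interior points = area - boundary/2 + 1 = 1037; answer 1037
Part II: Y1 = 1037; w = -23; f(3) = 2*(-2) + 3*(-1) + 3*(-23) = -76; iterating: f(3)=-76, f(4)=-161, f(5)=-556, f(6)=-1823, f(7)=-5797, f(8)=-18731, f(9)=-60322, f(10)=-194228, f(11)=-625615, f(12)=-2014880, f(13)=-6489289, f(14)=-20900063, f(15)=-67312633, f(16)=-216793322; answer -216793322
Part III: Y2 = -216793322; d = -11; remainder = value at the root: 1*(-11)^2 + 8*(-11)^1 + 5 = (121) + (-88) + (5) = 38; answer 38

38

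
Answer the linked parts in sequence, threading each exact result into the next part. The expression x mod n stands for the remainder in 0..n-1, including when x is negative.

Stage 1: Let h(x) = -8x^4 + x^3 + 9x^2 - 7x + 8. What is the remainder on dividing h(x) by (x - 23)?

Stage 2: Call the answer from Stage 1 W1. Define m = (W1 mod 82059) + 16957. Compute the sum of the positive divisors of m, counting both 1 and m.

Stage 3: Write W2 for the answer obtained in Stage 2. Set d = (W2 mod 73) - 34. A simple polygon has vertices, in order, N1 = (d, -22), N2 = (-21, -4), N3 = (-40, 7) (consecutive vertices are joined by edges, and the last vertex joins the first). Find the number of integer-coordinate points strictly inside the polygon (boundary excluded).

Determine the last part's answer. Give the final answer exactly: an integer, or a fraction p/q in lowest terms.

4

Stage 1: remainder = value at the root: -8*(23)^4 + 1*(23)^3 + 9*(23)^2 - 7*(23)^1 + 8 = (-2238728) + (12167) + (4761) + (-161) + (8) = -2221953; answer -2221953
Stage 2: W1 = -2221953; m = 92656; 92656 = 2^4 * 5791; sigma = (1 + 2 + 4 + 8 + 16) * (1 + 5791) = 31 * 5792 = 179552; answer 179552
Stage 3: W2 = 179552; d = 11; cross terms: (11*-4 - -21*-22)=-506, (-21*7 - -40*-4)=-307, (-40*-22 - 11*7)=803; twice the area = |-10| = 10; area = 5; boundary points = 2 + 1 + 1 = 4; strictly interior points = area - boundary/2 + 1 = 4; answer 4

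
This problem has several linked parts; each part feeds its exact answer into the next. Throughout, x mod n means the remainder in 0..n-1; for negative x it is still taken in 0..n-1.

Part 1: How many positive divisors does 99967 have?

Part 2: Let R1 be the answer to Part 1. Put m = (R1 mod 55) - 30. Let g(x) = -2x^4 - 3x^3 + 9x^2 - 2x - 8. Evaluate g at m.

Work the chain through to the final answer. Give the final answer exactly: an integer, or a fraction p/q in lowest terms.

-855096

Part 1: 99967 = 7 * 14281; number of divisors = (1+1) * (1+1) = 4; answer 4
Part 2: R1 = 4; m = -26; -2*(-26)^4 - 3*(-26)^3 + 9*(-26)^2 - 2*(-26)^1 - 8 = (-913952) + (52728) + (6084) + (52) + (-8) = -855096; answer -855096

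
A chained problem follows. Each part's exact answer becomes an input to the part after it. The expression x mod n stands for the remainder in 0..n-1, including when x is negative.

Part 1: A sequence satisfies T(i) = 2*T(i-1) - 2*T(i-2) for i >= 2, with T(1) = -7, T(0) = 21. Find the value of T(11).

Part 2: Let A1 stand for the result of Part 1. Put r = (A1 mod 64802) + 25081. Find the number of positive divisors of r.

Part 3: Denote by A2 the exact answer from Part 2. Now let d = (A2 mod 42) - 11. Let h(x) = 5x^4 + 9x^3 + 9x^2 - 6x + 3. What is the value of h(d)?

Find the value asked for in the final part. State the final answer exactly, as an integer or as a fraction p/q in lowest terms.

264

Part 1: T(2) = 2*(-7) - 2*(21) = -56; iterating: T(2)=-56, T(3)=-98, T(4)=-84, T(5)=28, T(6)=224, T(7)=392, T(8)=336, T(9)=-112, T(10)=-896, T(11)=-1568; answer -1568
Part 2: A1 = -1568; r = 88315; 88315 = 5 * 17 * 1039; number of divisors = (1+1) * (1+1) * (1+1) = 8; answer 8
Part 3: A2 = 8; d = -3; 5*(-3)^4 + 9*(-3)^3 + 9*(-3)^2 - 6*(-3)^1 + 3 = (405) + (-243) + (81) + (18) + (3) = 264; answer 264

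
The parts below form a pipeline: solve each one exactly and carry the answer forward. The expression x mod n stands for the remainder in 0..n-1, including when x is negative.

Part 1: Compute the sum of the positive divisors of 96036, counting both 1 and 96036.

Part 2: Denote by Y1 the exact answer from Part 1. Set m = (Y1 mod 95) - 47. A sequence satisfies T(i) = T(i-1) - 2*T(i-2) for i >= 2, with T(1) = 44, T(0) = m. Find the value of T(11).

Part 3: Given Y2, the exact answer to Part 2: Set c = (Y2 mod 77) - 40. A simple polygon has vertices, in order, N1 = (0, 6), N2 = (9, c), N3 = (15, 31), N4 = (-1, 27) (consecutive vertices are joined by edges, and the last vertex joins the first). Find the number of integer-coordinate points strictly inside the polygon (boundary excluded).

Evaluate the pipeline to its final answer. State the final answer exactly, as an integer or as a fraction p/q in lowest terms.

540

Part 1: 96036 = 2^2 * 3 * 53 * 151; sigma = (1 + 2 + 4) * (1 + 3) * (1 + 53) * (1 + 151) = 7 * 4 * 54 * 152 = 229824; answer 229824
Part 2: Y1 = 229824; m = -28; T(2) = 1*(44) - 2*(-28) = 100; iterating: T(2)=100, T(3)=12, T(4)=-188, T(5)=-212, T(6)=164, T(7)=588, T(8)=260, T(9)=-916, T(10)=-1436, T(11)=396; answer 396
Part 3: Y2 = 396; c = -29; cross terms: (0*-29 - 9*6)=-54, (9*31 - 15*-29)=714, (15*27 - -1*31)=436, (-1*6 - 0*27)=-6; twice the area = |1090| = 1090; area = 545; boundary points = 1 + 6 + 4 + 1 = 12; strictly interior points = area - boundary/2 + 1 = 540; answer 540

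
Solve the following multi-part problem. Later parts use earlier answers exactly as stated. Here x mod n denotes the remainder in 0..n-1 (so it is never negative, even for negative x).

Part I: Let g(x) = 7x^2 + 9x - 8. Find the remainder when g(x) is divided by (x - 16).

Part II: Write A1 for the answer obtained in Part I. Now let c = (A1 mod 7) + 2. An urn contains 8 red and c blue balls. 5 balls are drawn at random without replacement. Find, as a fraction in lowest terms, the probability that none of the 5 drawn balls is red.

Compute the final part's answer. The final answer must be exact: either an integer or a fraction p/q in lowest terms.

Part I: remainder = value at the root: 7*(16)^2 + 9*(16)^1 - 8 = (1792) + (144) + (-8) = 1928; answer 1928
Part II: A1 = 1928; c = 5; total draws C(13,5) = 1287; favorable C(5,5) = 1; P = 1/1287; answer 1/1287

1/1287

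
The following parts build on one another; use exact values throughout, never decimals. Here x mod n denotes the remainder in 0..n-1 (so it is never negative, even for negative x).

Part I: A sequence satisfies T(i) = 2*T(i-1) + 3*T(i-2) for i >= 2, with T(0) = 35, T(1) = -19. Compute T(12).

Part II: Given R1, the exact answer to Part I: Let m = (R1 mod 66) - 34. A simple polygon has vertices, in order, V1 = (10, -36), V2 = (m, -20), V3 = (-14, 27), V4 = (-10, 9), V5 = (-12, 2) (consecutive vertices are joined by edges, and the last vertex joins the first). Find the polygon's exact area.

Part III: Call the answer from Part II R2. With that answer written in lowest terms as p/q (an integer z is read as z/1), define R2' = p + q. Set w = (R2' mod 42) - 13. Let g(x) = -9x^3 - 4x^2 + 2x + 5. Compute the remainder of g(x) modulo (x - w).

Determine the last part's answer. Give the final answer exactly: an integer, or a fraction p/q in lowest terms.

Part I: T(2) = 2*(-19) + 3*(35) = 67; iterating: T(2)=67, T(3)=77, T(4)=355, T(5)=941, T(6)=2947, T(7)=8717, T(8)=26275, T(9)=78701, T(10)=236227, T(11)=708557, T(12)=2125795; answer 2125795
Part II: R1 = 2125795; m = -33; cross terms: (10*-20 - -33*-36)=-1388, (-33*27 - -14*-20)=-1171, (-14*9 - -10*27)=144, (-10*2 - -12*9)=88, (-12*-36 - 10*2)=412; twice the area = |-1915| = 1915; area = 1915/2; answer 1915/2
Part III: R2 = 1915/2; threaded value p + q = 1917; w = 14; remainder = value at the root: -9*(14)^3 - 4*(14)^2 + 2*(14)^1 + 5 = (-24696) + (-784) + (28) + (5) = -25447; answer -25447

-25447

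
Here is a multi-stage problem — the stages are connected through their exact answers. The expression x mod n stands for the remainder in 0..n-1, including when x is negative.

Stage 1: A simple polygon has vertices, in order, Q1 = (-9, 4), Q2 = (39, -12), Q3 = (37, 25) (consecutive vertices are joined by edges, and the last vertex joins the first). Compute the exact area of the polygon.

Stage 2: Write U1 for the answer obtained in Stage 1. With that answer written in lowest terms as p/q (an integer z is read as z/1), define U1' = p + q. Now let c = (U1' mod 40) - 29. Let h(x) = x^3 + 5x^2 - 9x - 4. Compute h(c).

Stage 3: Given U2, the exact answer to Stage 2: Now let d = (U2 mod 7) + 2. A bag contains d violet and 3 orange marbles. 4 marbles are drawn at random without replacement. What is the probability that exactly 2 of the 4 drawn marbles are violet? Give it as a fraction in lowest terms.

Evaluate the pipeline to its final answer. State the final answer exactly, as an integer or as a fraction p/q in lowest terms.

Stage 1: cross terms: (-9*-12 - 39*4)=-48, (39*25 - 37*-12)=1419, (37*4 - -9*25)=373; twice the area = |1744| = 1744; area = 872; answer 872
Stage 2: U1 = 872; threaded value p + q = 873; c = 4; 1*(4)^3 + 5*(4)^2 - 9*(4)^1 - 4 = (64) + (80) + (-36) + (-4) = 104; answer 104
Stage 3: U2 = 104; d = 8; total draws C(11,4) = 330; favorable C(8,2)*C(3,2) = 84; P = 14/55; answer 14/55

14/55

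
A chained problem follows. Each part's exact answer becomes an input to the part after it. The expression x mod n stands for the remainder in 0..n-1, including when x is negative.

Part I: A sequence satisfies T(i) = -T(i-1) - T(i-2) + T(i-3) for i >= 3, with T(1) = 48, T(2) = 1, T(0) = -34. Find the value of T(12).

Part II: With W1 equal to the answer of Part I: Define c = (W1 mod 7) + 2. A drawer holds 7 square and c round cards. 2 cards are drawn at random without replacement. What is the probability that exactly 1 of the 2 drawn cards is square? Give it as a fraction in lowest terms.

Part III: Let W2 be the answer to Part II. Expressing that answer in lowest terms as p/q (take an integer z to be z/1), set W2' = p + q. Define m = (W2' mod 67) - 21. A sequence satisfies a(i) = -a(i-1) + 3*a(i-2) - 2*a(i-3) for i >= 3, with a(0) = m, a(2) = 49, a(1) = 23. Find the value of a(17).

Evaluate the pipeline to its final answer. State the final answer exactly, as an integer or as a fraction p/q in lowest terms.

-14198887

Part I: T(3) = -1*(1) - 1*(48) + 1*(-34) = -83; iterating: T(3)=-83, T(4)=130, T(5)=-46, T(6)=-167, T(7)=343, T(8)=-222, T(9)=-288, T(10)=853, T(11)=-787, T(12)=-354; answer -354
Part II: W1 = -354; c = 5; total draws C(12,2) = 66; favorable C(7,1)*C(5,1) = 35; P = 35/66; answer 35/66
Part III: W2 = 35/66; threaded value p + q = 101; m = 13; a(3) = -1*(49) + 3*(23) - 2*(13) = -6; iterating: a(3)=-6, a(4)=107, a(5)=-223, a(6)=556, a(7)=-1439, a(8)=3553, a(9)=-8982, a(10)=22519, a(11)=-56571, a(12)=142092, a(13)=-356843, a(14)=896261, a(15)=-2250974, a(16)=5653443, a(17)=-14198887; answer -14198887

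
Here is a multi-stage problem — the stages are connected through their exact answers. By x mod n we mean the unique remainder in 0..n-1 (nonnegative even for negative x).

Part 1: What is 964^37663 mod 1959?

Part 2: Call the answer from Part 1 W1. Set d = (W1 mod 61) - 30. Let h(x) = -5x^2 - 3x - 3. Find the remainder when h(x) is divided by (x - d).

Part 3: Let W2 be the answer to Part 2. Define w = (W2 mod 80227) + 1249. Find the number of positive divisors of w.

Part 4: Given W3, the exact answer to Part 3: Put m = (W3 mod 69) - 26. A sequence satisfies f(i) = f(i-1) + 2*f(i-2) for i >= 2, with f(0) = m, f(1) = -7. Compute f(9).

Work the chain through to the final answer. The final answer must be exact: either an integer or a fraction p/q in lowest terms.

Part 1: squarings mod 1959: 964^1=964, 964^2=730, 964^4=52, 964^8=745, 964^16=628, 964^32=625, 964^64=784, 964^128=1489, 964^256=1492, 964^512=640, 964^1024=169, 964^2048=1135, 964^4096=1162, 964^8192=493, 964^16384=133, 964^32768=58; 964^37663 = 964^1 * 964^2 * 964^4 * 964^8 * 964^16 * 964^256 * 964^512 * 964^4096 * 964^32768 = 385 (mod 1959); answer 385
Part 2: W1 = 385; d = -11; remainder = value at the root: -5*(-11)^2 - 3*(-11)^1 - 3 = (-605) + (33) + (-3) = -575; answer -575
Part 3: W2 = -575; w = 80901; 80901 = 3^2 * 89 * 101; number of divisors = (2+1) * (1+1) * (1+1) = 12; answer 12
Part 4: W3 = 12; m = -14; f(2) = 1*(-7) + 2*(-14) = -35; iterating: f(2)=-35, f(3)=-49, f(4)=-119, f(5)=-217, f(6)=-455, f(7)=-889, f(8)=-1799, f(9)=-3577; answer -3577

-3577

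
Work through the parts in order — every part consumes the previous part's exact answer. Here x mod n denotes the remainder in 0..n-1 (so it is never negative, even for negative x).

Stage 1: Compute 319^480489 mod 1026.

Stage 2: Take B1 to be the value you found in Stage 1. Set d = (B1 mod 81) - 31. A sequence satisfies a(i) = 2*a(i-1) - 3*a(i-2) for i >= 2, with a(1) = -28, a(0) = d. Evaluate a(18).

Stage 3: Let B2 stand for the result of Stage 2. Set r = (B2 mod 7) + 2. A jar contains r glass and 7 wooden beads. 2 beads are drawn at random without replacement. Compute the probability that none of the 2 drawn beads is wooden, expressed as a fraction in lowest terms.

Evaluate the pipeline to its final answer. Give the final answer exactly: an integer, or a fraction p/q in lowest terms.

Stage 1: squarings mod 1026: 319^1=319, 319^2=187, 319^4=85, 319^8=43, 319^16=823, 319^32=169, 319^64=859, 319^128=187, 319^256=85, 319^512=43, 319^1024=823, 319^2048=169, 319^4096=859, 319^8192=187, 319^16384=85, 319^32768=43, 319^65536=823, 319^131072=169, 319^262144=859; 319^480489 = 319^1 * 319^8 * 319^32 * 319^64 * 319^128 * 319^1024 * 319^4096 * 319^16384 * 319^65536 * 319^131072 * 319^262144 = 559 (mod 1026); answer 559
Stage 2: B1 = 559; d = 42; a(2) = 2*(-28) - 3*(42) = -182; iterating: a(2)=-182, a(3)=-280, a(4)=-14, a(5)=812, a(6)=1666, a(7)=896, a(8)=-3206, a(9)=-9100, a(10)=-8582, a(11)=10136, a(12)=46018, a(13)=61628, a(14)=-14798, a(15)=-214480, a(16)=-384566, a(17)=-125692, a(18)=902314; answer 902314
Stage 3: B2 = 902314; r = 2; total draws C(9,2) = 36; favorable C(2,2) = 1; P = 1/36; answer 1/36

1/36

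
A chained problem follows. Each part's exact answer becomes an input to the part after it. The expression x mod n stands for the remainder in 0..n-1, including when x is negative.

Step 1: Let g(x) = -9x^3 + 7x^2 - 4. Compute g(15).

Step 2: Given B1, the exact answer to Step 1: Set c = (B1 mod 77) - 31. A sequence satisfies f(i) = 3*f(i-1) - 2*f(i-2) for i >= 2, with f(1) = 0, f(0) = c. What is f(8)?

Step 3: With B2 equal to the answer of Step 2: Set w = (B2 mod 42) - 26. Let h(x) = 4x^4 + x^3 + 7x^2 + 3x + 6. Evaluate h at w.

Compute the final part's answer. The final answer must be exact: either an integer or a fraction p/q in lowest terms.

Step 1: -9*(15)^3 + 7*(15)^2 - 4 = (-30375) + (1575) + (-4) = -28804; answer -28804
Step 2: B1 = -28804; c = 40; f(2) = 3*(0) - 2*(40) = -80; iterating: f(2)=-80, f(3)=-240, f(4)=-560, f(5)=-1200, f(6)=-2480, f(7)=-5040, f(8)=-10160; answer -10160
Step 3: B2 = -10160; w = -22; 4*(-22)^4 + 1*(-22)^3 + 7*(-22)^2 + 3*(-22)^1 + 6 = (937024) + (-10648) + (3388) + (-66) + (6) = 929704; answer 929704

929704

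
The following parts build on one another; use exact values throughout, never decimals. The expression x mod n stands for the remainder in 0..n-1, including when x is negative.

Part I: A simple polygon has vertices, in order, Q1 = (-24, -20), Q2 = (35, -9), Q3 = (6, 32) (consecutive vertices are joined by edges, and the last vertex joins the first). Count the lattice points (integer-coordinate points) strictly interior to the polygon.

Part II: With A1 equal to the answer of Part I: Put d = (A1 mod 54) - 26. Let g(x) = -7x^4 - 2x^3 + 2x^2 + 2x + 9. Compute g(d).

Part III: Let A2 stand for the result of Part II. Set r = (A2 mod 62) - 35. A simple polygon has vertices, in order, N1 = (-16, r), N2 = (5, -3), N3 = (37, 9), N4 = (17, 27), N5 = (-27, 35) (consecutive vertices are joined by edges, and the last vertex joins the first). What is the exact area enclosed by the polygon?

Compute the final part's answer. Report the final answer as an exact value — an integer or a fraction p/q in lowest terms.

Part I: cross terms: (-24*-9 - 35*-20)=916, (35*32 - 6*-9)=1174, (6*-20 - -24*32)=648; twice the area = |2738| = 2738; area = 1369; boundary points = 1 + 1 + 2 = 4; strictly interior points = area - boundary/2 + 1 = 1368; answer 1368
Part II: A1 = 1368; d = -8; -7*(-8)^4 - 2*(-8)^3 + 2*(-8)^2 + 2*(-8)^1 + 9 = (-28672) + (1024) + (128) + (-16) + (9) = -27527; answer -27527
Part III: A2 = -27527; r = -34; cross terms: (-16*-3 - 5*-34)=218, (5*9 - 37*-3)=156, (37*27 - 17*9)=846, (17*35 - -27*27)=1324, (-27*-34 - -16*35)=1478; twice the area = |4022| = 4022; area = 2011; answer 2011

2011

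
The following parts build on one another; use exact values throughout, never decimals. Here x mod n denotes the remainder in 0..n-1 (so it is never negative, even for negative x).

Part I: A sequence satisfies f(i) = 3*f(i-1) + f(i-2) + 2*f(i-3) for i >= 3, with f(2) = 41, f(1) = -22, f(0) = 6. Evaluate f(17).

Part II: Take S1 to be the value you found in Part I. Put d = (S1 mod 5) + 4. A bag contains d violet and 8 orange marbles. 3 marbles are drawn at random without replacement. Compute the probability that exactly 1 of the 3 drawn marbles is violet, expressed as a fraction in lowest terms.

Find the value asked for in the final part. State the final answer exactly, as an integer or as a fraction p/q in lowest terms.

Part I: f(3) = 3*(41) + 1*(-22) + 2*(6) = 113; iterating: f(3)=113, f(4)=336, f(5)=1203, f(6)=4171, f(7)=14388, f(8)=49741, f(9)=171953, f(10)=594376, f(11)=2054563, f(12)=7101971, f(13)=24549228, f(14)=84858781, f(15)=293329513, f(16)=1013945776, f(17)=3504884403; answer 3504884403
Part II: S1 = 3504884403; d = 7; total draws C(15,3) = 455; favorable C(7,1)*C(8,2) = 196; P = 28/65; answer 28/65

28/65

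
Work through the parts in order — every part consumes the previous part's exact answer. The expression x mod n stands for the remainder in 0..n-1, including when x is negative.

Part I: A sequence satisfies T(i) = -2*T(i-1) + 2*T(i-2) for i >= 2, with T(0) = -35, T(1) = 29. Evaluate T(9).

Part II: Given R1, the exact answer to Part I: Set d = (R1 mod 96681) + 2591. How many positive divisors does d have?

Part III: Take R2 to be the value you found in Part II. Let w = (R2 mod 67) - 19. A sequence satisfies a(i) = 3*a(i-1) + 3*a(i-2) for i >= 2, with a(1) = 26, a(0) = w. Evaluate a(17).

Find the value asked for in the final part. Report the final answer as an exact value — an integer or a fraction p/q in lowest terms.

26073945441

Part I: T(2) = -2*(29) + 2*(-35) = -128; iterating: T(2)=-128, T(3)=314, T(4)=-884, T(5)=2396, T(6)=-6560, T(7)=17912, T(8)=-48944, T(9)=133712; answer 133712
Part II: R1 = 133712; d = 39622; 39622 = 2 * 11 * 1801; number of divisors = (1+1) * (1+1) * (1+1) = 8; answer 8
Part III: R2 = 8; w = -11; a(2) = 3*(26) + 3*(-11) = 45; iterating: a(2)=45, a(3)=213, a(4)=774, a(5)=2961, a(6)=11205, a(7)=42498, a(8)=161109, a(9)=610821, a(10)=2315790, a(11)=8779833, a(12)=33286869, a(13)=126200106, a(14)=478460925, a(15)=1813983093, a(16)=6877332054, a(17)=26073945441; answer 26073945441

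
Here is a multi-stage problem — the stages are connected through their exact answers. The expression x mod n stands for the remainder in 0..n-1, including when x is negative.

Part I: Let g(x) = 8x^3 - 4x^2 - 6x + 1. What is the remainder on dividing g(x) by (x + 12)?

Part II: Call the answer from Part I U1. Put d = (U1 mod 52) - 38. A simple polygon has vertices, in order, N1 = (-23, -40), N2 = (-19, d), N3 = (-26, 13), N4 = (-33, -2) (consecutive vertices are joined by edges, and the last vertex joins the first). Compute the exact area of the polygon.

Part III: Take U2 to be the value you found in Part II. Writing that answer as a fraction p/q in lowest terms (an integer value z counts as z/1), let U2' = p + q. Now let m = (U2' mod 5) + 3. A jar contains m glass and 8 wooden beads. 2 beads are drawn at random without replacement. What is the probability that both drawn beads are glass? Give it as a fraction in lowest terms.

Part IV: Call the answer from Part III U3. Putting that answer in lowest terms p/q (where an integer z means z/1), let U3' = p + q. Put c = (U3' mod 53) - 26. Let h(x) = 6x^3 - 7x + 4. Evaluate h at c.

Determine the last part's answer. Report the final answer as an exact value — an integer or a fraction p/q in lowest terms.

-16362

Part I: remainder = value at the root: 8*(-12)^3 - 4*(-12)^2 - 6*(-12)^1 + 1 = (-13824) + (-576) + (72) + (1) = -14327; answer -14327
Part II: U1 = -14327; d = -13; cross terms: (-23*-13 - -19*-40)=-461, (-19*13 - -26*-13)=-585, (-26*-2 - -33*13)=481, (-33*-40 - -23*-2)=1274; twice the area = |709| = 709; area = 709/2; answer 709/2
Part III: U2 = 709/2; threaded value p + q = 711; m = 4; total draws C(12,2) = 66; favorable C(4,2) = 6; P = 1/11; answer 1/11
Part IV: U3 = 1/11; threaded value p + q = 12; c = -14; 6*(-14)^3 - 7*(-14)^1 + 4 = (-16464) + (98) + (4) = -16362; answer -16362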